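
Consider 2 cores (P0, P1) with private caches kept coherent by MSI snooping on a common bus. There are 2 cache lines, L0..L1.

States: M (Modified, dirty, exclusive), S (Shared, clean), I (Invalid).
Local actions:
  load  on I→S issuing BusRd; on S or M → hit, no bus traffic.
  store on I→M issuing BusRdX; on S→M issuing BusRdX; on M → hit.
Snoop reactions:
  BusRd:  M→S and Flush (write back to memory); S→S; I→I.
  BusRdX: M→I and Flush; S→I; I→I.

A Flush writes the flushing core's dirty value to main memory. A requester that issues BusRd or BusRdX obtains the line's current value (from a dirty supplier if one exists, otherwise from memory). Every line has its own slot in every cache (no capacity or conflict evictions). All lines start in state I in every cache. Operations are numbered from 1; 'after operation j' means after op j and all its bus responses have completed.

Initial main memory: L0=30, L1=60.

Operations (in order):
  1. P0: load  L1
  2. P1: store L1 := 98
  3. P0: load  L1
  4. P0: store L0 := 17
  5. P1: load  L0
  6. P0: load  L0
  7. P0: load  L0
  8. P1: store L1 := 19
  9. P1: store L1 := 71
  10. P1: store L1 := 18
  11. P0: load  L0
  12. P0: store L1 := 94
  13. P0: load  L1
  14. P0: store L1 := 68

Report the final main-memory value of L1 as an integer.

[1] P0: load  L1 | P0:S(60), P1:I | bus: BusRd
[2] P1: store L1 := 98 | P0:I, P1:M(98) | bus: BusRdX
[3] P0: load  L1 | P0:S(98), P1:S(98) | bus: BusRd,Flush
[4] P0: store L0 := 17 | P0:M(17), P1:I | bus: BusRdX
[5] P1: load  L0 | P0:S(17), P1:S(17) | bus: BusRd,Flush
[6] P0: load  L0 | P0:S(17), P1:S(17) | bus: none
[7] P0: load  L0 | P0:S(17), P1:S(17) | bus: none
[8] P1: store L1 := 19 | P0:I, P1:M(19) | bus: BusRdX
[9] P1: store L1 := 71 | P0:I, P1:M(71) | bus: none
[10] P1: store L1 := 18 | P0:I, P1:M(18) | bus: none
[11] P0: load  L0 | P0:S(17), P1:S(17) | bus: none
[12] P0: store L1 := 94 | P0:M(94), P1:I | bus: BusRdX,Flush
[13] P0: load  L1 | P0:M(94), P1:I | bus: none
[14] P0: store L1 := 68 | P0:M(68), P1:I | bus: none

memory[L1] = 18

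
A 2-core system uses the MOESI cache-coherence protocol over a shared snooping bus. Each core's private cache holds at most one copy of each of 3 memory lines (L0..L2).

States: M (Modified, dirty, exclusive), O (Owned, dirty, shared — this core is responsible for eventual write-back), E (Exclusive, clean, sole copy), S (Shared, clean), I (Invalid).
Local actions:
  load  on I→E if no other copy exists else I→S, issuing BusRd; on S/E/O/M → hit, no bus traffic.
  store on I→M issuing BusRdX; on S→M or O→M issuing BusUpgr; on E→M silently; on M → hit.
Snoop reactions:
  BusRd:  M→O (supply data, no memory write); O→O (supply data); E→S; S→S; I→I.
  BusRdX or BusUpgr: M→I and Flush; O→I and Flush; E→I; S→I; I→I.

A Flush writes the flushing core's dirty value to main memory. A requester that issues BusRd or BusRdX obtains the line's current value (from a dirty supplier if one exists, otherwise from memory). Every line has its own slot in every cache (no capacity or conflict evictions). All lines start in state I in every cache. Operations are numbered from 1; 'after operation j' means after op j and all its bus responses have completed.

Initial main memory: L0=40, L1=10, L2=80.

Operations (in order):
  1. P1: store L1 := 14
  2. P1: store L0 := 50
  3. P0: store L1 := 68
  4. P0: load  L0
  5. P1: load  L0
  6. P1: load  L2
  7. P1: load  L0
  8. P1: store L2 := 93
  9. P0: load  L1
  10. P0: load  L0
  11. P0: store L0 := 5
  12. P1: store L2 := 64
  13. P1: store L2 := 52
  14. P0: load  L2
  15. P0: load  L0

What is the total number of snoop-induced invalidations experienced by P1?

step 1: P1: store L1 := 14  ⟶  IM  (L1)  txn=BusRdX  M[L1]=10
step 2: P1: store L0 := 50  ⟶  IM  (L0)  txn=BusRdX  M[L0]=40
step 3: P0: store L1 := 68  ⟶  MI  (L1)  txn=BusRdX+Flush  M[L1]=14
step 4: P0: load  L0  ⟶  SO  (L0)  txn=BusRd  M[L0]=40
step 5: P1: load  L0  ⟶  SO  (L0)  txn=∅  M[L0]=40
step 6: P1: load  L2  ⟶  IE  (L2)  txn=BusRd  M[L2]=80
step 7: P1: load  L0  ⟶  SO  (L0)  txn=∅  M[L0]=40
step 8: P1: store L2 := 93  ⟶  IM  (L2)  txn=∅  M[L2]=80
step 9: P0: load  L1  ⟶  MI  (L1)  txn=∅  M[L1]=14
step 10: P0: load  L0  ⟶  SO  (L0)  txn=∅  M[L0]=40
step 11: P0: store L0 := 5  ⟶  MI  (L0)  txn=BusUpgr+Flush  M[L0]=50
step 12: P1: store L2 := 64  ⟶  IM  (L2)  txn=∅  M[L2]=80
step 13: P1: store L2 := 52  ⟶  IM  (L2)  txn=∅  M[L2]=80
step 14: P0: load  L2  ⟶  SO  (L2)  txn=BusRd  M[L2]=80
step 15: P0: load  L0  ⟶  MI  (L0)  txn=∅  M[L0]=50

invalidations = 2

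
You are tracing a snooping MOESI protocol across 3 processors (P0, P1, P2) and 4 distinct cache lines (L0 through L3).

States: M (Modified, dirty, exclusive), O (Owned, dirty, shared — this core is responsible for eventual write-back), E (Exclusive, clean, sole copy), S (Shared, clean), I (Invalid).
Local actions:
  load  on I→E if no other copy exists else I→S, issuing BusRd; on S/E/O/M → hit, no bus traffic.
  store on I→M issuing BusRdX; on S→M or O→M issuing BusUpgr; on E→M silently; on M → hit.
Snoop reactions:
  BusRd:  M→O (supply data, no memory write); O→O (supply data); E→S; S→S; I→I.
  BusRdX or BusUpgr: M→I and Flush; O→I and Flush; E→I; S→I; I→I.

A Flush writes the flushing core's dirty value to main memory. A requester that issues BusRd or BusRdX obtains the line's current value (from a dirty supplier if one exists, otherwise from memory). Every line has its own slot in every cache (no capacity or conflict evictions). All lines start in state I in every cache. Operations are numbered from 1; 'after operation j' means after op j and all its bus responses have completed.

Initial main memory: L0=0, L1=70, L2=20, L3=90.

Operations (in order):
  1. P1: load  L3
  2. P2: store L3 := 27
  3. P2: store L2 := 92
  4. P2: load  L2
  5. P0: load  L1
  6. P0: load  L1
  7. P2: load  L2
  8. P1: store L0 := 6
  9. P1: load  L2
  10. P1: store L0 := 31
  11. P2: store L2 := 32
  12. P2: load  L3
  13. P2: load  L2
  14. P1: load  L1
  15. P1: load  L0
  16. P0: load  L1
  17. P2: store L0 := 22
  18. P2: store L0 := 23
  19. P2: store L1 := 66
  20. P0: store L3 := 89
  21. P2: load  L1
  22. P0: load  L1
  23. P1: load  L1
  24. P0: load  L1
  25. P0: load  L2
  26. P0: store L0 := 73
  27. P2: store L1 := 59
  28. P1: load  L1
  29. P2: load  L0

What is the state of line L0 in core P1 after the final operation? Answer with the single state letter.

state = I

[1] P1: load  L3 | P0:I, P1:E(90), P2:I | bus: BusRd
[2] P2: store L3 := 27 | P0:I, P1:I, P2:M(27) | bus: BusRdX
[3] P2: store L2 := 92 | P0:I, P1:I, P2:M(92) | bus: BusRdX
[4] P2: load  L2 | P0:I, P1:I, P2:M(92) | bus: none
[5] P0: load  L1 | P0:E(70), P1:I, P2:I | bus: BusRd
[6] P0: load  L1 | P0:E(70), P1:I, P2:I | bus: none
[7] P2: load  L2 | P0:I, P1:I, P2:M(92) | bus: none
[8] P1: store L0 := 6 | P0:I, P1:M(6), P2:I | bus: BusRdX
[9] P1: load  L2 | P0:I, P1:S(92), P2:O(92) | bus: BusRd
[10] P1: store L0 := 31 | P0:I, P1:M(31), P2:I | bus: none
[11] P2: store L2 := 32 | P0:I, P1:I, P2:M(32) | bus: BusUpgr
[12] P2: load  L3 | P0:I, P1:I, P2:M(27) | bus: none
[13] P2: load  L2 | P0:I, P1:I, P2:M(32) | bus: none
[14] P1: load  L1 | P0:S(70), P1:S(70), P2:I | bus: BusRd
[15] P1: load  L0 | P0:I, P1:M(31), P2:I | bus: none
[16] P0: load  L1 | P0:S(70), P1:S(70), P2:I | bus: none
[17] P2: store L0 := 22 | P0:I, P1:I, P2:M(22) | bus: BusRdX,Flush
[18] P2: store L0 := 23 | P0:I, P1:I, P2:M(23) | bus: none
[19] P2: store L1 := 66 | P0:I, P1:I, P2:M(66) | bus: BusRdX
[20] P0: store L3 := 89 | P0:M(89), P1:I, P2:I | bus: BusRdX,Flush
[21] P2: load  L1 | P0:I, P1:I, P2:M(66) | bus: none
[22] P0: load  L1 | P0:S(66), P1:I, P2:O(66) | bus: BusRd
[23] P1: load  L1 | P0:S(66), P1:S(66), P2:O(66) | bus: BusRd
[24] P0: load  L1 | P0:S(66), P1:S(66), P2:O(66) | bus: none
[25] P0: load  L2 | P0:S(32), P1:I, P2:O(32) | bus: BusRd
[26] P0: store L0 := 73 | P0:M(73), P1:I, P2:I | bus: BusRdX,Flush
[27] P2: store L1 := 59 | P0:I, P1:I, P2:M(59) | bus: BusUpgr
[28] P1: load  L1 | P0:I, P1:S(59), P2:O(59) | bus: BusRd
[29] P2: load  L0 | P0:O(73), P1:I, P2:S(73) | bus: BusRd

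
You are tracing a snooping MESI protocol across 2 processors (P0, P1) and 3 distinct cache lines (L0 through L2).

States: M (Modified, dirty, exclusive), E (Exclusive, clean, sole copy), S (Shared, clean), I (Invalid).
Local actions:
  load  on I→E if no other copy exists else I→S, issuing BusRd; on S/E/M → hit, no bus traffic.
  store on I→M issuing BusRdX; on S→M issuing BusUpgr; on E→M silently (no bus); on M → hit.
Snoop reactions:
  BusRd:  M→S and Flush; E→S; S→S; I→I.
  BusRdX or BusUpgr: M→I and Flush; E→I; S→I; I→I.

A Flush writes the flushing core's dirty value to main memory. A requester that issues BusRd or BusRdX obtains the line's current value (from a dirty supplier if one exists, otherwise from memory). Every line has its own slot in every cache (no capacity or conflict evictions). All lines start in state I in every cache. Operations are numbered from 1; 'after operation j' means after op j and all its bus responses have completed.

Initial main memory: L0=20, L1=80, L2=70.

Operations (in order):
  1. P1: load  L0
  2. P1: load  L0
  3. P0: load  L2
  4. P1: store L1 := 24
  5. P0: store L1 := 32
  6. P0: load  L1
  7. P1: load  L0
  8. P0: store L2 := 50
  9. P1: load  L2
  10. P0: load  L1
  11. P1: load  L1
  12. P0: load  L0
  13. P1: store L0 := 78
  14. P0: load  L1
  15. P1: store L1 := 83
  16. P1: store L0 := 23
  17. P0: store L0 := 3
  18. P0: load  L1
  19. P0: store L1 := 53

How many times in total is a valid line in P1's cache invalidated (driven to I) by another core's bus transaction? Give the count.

invalidations = 3

step 1: P1: load  L0  ⟶  IE  (L0)  txn=BusRd  M[L0]=20
step 2: P1: load  L0  ⟶  IE  (L0)  txn=∅  M[L0]=20
step 3: P0: load  L2  ⟶  EI  (L2)  txn=BusRd  M[L2]=70
step 4: P1: store L1 := 24  ⟶  IM  (L1)  txn=BusRdX  M[L1]=80
step 5: P0: store L1 := 32  ⟶  MI  (L1)  txn=BusRdX+Flush  M[L1]=24
step 6: P0: load  L1  ⟶  MI  (L1)  txn=∅  M[L1]=24
step 7: P1: load  L0  ⟶  IE  (L0)  txn=∅  M[L0]=20
step 8: P0: store L2 := 50  ⟶  MI  (L2)  txn=∅  M[L2]=70
step 9: P1: load  L2  ⟶  SS  (L2)  txn=BusRd+Flush  M[L2]=50
step 10: P0: load  L1  ⟶  MI  (L1)  txn=∅  M[L1]=24
step 11: P1: load  L1  ⟶  SS  (L1)  txn=BusRd+Flush  M[L1]=32
step 12: P0: load  L0  ⟶  SS  (L0)  txn=BusRd  M[L0]=20
step 13: P1: store L0 := 78  ⟶  IM  (L0)  txn=BusUpgr  M[L0]=20
step 14: P0: load  L1  ⟶  SS  (L1)  txn=∅  M[L1]=32
step 15: P1: store L1 := 83  ⟶  IM  (L1)  txn=BusUpgr  M[L1]=32
step 16: P1: store L0 := 23  ⟶  IM  (L0)  txn=∅  M[L0]=20
step 17: P0: store L0 := 3  ⟶  MI  (L0)  txn=BusRdX+Flush  M[L0]=23
step 18: P0: load  L1  ⟶  SS  (L1)  txn=BusRd+Flush  M[L1]=83
step 19: P0: store L1 := 53  ⟶  MI  (L1)  txn=BusUpgr  M[L1]=83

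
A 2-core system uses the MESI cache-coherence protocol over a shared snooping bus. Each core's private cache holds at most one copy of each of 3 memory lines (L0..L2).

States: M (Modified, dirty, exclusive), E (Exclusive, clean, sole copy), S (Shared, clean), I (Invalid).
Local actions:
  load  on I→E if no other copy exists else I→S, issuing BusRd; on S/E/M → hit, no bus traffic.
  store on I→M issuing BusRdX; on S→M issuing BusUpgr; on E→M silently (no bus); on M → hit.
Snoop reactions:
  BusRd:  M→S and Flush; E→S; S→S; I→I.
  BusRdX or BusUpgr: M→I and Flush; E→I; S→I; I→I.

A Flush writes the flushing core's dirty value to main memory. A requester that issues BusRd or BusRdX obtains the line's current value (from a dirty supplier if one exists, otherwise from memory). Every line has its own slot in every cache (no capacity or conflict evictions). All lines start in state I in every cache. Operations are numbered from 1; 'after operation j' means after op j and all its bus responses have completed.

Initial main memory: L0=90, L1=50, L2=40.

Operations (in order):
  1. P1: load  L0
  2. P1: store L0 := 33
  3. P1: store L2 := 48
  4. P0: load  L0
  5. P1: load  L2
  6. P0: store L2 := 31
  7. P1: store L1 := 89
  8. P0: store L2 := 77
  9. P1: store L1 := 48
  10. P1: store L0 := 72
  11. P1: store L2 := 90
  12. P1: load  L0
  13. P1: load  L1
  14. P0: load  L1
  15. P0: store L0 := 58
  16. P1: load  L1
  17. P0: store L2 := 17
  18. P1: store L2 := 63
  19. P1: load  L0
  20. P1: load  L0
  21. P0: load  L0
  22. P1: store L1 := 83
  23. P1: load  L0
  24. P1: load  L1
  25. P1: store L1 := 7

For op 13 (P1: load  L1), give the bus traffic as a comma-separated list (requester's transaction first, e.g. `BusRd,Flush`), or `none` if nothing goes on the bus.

  op1 P1: load  L0 → I/E on L0; bus BusRd; mem=90
  op2 P1: store L0 := 33 → I/M on L0; bus (none); mem=90
  op3 P1: store L2 := 48 → I/M on L2; bus BusRdX; mem=40
  op4 P0: load  L0 → S/S on L0; bus BusRd Flush; mem=33
  op5 P1: load  L2 → I/M on L2; bus (none); mem=40
  op6 P0: store L2 := 31 → M/I on L2; bus BusRdX Flush; mem=48
  op7 P1: store L1 := 89 → I/M on L1; bus BusRdX; mem=50
  op8 P0: store L2 := 77 → M/I on L2; bus (none); mem=48
  op9 P1: store L1 := 48 → I/M on L1; bus (none); mem=50
  op10 P1: store L0 := 72 → I/M on L0; bus BusUpgr; mem=33
  op11 P1: store L2 := 90 → I/M on L2; bus BusRdX Flush; mem=77
  op12 P1: load  L0 → I/M on L0; bus (none); mem=33
  op13 P1: load  L1 → I/M on L1; bus (none); mem=50
  op14 P0: load  L1 → S/S on L1; bus BusRd Flush; mem=48
  op15 P0: store L0 := 58 → M/I on L0; bus BusRdX Flush; mem=72
  op16 P1: load  L1 → S/S on L1; bus (none); mem=48
  op17 P0: store L2 := 17 → M/I on L2; bus BusRdX Flush; mem=90
  op18 P1: store L2 := 63 → I/M on L2; bus BusRdX Flush; mem=17
  op19 P1: load  L0 → S/S on L0; bus BusRd Flush; mem=58
  op20 P1: load  L0 → S/S on L0; bus (none); mem=58
  op21 P0: load  L0 → S/S on L0; bus (none); mem=58
  op22 P1: store L1 := 83 → I/M on L1; bus BusUpgr; mem=48
  op23 P1: load  L0 → S/S on L0; bus (none); mem=58
  op24 P1: load  L1 → I/M on L1; bus (none); mem=48
  op25 P1: store L1 := 7 → I/M on L1; bus (none); mem=48

bus = none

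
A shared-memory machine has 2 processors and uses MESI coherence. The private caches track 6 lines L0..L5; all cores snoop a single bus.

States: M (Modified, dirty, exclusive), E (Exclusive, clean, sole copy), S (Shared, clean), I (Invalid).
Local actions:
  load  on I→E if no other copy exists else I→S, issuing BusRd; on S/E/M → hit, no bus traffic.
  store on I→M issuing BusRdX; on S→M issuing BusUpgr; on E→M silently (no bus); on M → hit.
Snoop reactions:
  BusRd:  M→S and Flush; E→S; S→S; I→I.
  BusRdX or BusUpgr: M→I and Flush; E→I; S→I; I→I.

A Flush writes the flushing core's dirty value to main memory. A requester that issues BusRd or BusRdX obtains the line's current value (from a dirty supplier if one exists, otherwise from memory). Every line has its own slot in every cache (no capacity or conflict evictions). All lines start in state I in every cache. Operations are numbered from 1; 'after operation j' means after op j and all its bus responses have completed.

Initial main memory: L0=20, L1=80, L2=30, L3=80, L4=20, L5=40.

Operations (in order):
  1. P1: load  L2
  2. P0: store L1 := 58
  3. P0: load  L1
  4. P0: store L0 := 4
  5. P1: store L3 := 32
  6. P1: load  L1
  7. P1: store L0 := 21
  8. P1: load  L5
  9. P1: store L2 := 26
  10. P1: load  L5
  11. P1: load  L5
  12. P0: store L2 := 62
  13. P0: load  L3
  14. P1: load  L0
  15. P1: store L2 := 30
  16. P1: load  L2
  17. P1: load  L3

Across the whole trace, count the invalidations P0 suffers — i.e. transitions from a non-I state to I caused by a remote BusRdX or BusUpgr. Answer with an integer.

step 1: P1: load  L2  ⟶  IE  (L2)  txn=BusRd  M[L2]=30
step 2: P0: store L1 := 58  ⟶  MI  (L1)  txn=BusRdX  M[L1]=80
step 3: P0: load  L1  ⟶  MI  (L1)  txn=∅  M[L1]=80
step 4: P0: store L0 := 4  ⟶  MI  (L0)  txn=BusRdX  M[L0]=20
step 5: P1: store L3 := 32  ⟶  IM  (L3)  txn=BusRdX  M[L3]=80
step 6: P1: load  L1  ⟶  SS  (L1)  txn=BusRd+Flush  M[L1]=58
step 7: P1: store L0 := 21  ⟶  IM  (L0)  txn=BusRdX+Flush  M[L0]=4
step 8: P1: load  L5  ⟶  IE  (L5)  txn=BusRd  M[L5]=40
step 9: P1: store L2 := 26  ⟶  IM  (L2)  txn=∅  M[L2]=30
step 10: P1: load  L5  ⟶  IE  (L5)  txn=∅  M[L5]=40
step 11: P1: load  L5  ⟶  IE  (L5)  txn=∅  M[L5]=40
step 12: P0: store L2 := 62  ⟶  MI  (L2)  txn=BusRdX+Flush  M[L2]=26
step 13: P0: load  L3  ⟶  SS  (L3)  txn=BusRd+Flush  M[L3]=32
step 14: P1: load  L0  ⟶  IM  (L0)  txn=∅  M[L0]=4
step 15: P1: store L2 := 30  ⟶  IM  (L2)  txn=BusRdX+Flush  M[L2]=62
step 16: P1: load  L2  ⟶  IM  (L2)  txn=∅  M[L2]=62
step 17: P1: load  L3  ⟶  SS  (L3)  txn=∅  M[L3]=32

invalidations = 2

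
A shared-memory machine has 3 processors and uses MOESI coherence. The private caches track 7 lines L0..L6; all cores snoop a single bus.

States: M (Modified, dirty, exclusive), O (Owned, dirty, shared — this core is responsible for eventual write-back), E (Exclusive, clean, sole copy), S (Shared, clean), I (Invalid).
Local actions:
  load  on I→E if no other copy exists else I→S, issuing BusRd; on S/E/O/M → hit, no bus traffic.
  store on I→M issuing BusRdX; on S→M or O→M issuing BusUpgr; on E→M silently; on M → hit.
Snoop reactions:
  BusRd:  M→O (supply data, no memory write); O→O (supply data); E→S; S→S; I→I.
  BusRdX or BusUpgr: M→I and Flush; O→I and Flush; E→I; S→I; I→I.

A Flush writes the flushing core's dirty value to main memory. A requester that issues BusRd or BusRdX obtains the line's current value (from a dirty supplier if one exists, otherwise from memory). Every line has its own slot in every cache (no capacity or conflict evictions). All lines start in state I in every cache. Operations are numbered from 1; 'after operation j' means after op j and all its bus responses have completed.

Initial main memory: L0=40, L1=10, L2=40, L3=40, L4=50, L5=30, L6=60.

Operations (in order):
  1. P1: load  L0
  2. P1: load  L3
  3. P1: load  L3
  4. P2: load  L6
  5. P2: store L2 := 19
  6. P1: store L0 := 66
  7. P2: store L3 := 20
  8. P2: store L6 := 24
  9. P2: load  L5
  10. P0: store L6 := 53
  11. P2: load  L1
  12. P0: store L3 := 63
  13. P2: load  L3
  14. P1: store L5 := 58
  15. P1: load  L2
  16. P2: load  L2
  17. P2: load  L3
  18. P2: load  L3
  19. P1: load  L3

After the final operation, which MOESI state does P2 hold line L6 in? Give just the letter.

1. P1: load  L0  bus=[BusRd]  L0: P0=I P1=E P2=I  mem[L0]=40
2. P1: load  L3  bus=[BusRd]  L3: P0=I P1=E P2=I  mem[L3]=40
3. P1: load  L3  bus=[-]  L3: P0=I P1=E P2=I  mem[L3]=40
4. P2: load  L6  bus=[BusRd]  L6: P0=I P1=I P2=E  mem[L6]=60
5. P2: store L2 := 19  bus=[BusRdX]  L2: P0=I P1=I P2=M  mem[L2]=40
6. P1: store L0 := 66  bus=[-]  L0: P0=I P1=M P2=I  mem[L0]=40
7. P2: store L3 := 20  bus=[BusRdX]  L3: P0=I P1=I P2=M  mem[L3]=40
8. P2: store L6 := 24  bus=[-]  L6: P0=I P1=I P2=M  mem[L6]=60
9. P2: load  L5  bus=[BusRd]  L5: P0=I P1=I P2=E  mem[L5]=30
10. P0: store L6 := 53  bus=[BusRdX,Flush]  L6: P0=M P1=I P2=I  mem[L6]=24
11. P2: load  L1  bus=[BusRd]  L1: P0=I P1=I P2=E  mem[L1]=10
12. P0: store L3 := 63  bus=[BusRdX,Flush]  L3: P0=M P1=I P2=I  mem[L3]=20
13. P2: load  L3  bus=[BusRd]  L3: P0=O P1=I P2=S  mem[L3]=20
14. P1: store L5 := 58  bus=[BusRdX]  L5: P0=I P1=M P2=I  mem[L5]=30
15. P1: load  L2  bus=[BusRd]  L2: P0=I P1=S P2=O  mem[L2]=40
16. P2: load  L2  bus=[-]  L2: P0=I P1=S P2=O  mem[L2]=40
17. P2: load  L3  bus=[-]  L3: P0=O P1=I P2=S  mem[L3]=20
18. P2: load  L3  bus=[-]  L3: P0=O P1=I P2=S  mem[L3]=20
19. P1: load  L3  bus=[BusRd]  L3: P0=O P1=S P2=S  mem[L3]=20

state = I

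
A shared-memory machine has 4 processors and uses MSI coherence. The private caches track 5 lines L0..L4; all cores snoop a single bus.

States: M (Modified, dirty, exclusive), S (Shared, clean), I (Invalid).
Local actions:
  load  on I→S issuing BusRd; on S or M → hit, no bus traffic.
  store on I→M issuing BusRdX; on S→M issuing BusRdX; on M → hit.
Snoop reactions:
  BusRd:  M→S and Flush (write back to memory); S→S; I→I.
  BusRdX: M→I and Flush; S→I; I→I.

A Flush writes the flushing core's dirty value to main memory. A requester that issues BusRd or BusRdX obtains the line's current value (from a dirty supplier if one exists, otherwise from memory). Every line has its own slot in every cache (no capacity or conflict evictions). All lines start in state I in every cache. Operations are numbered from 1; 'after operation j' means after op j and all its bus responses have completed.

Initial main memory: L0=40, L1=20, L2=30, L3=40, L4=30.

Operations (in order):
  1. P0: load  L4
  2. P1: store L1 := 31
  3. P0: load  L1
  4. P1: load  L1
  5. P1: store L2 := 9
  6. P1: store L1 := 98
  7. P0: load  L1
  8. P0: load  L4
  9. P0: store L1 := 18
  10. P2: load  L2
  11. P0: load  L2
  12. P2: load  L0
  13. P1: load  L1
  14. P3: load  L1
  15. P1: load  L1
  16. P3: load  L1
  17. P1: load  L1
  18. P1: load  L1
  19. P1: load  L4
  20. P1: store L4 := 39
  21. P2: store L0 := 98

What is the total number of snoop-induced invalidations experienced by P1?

invalidations = 1

1. P0: load  L4  bus=[BusRd]  L4: P0=S P1=I P2=I P3=I  mem[L4]=30
2. P1: store L1 := 31  bus=[BusRdX]  L1: P0=I P1=M P2=I P3=I  mem[L1]=20
3. P0: load  L1  bus=[BusRd,Flush]  L1: P0=S P1=S P2=I P3=I  mem[L1]=31
4. P1: load  L1  bus=[-]  L1: P0=S P1=S P2=I P3=I  mem[L1]=31
5. P1: store L2 := 9  bus=[BusRdX]  L2: P0=I P1=M P2=I P3=I  mem[L2]=30
6. P1: store L1 := 98  bus=[BusRdX]  L1: P0=I P1=M P2=I P3=I  mem[L1]=31
7. P0: load  L1  bus=[BusRd,Flush]  L1: P0=S P1=S P2=I P3=I  mem[L1]=98
8. P0: load  L4  bus=[-]  L4: P0=S P1=I P2=I P3=I  mem[L4]=30
9. P0: store L1 := 18  bus=[BusRdX]  L1: P0=M P1=I P2=I P3=I  mem[L1]=98
10. P2: load  L2  bus=[BusRd,Flush]  L2: P0=I P1=S P2=S P3=I  mem[L2]=9
11. P0: load  L2  bus=[BusRd]  L2: P0=S P1=S P2=S P3=I  mem[L2]=9
12. P2: load  L0  bus=[BusRd]  L0: P0=I P1=I P2=S P3=I  mem[L0]=40
13. P1: load  L1  bus=[BusRd,Flush]  L1: P0=S P1=S P2=I P3=I  mem[L1]=18
14. P3: load  L1  bus=[BusRd]  L1: P0=S P1=S P2=I P3=S  mem[L1]=18
15. P1: load  L1  bus=[-]  L1: P0=S P1=S P2=I P3=S  mem[L1]=18
16. P3: load  L1  bus=[-]  L1: P0=S P1=S P2=I P3=S  mem[L1]=18
17. P1: load  L1  bus=[-]  L1: P0=S P1=S P2=I P3=S  mem[L1]=18
18. P1: load  L1  bus=[-]  L1: P0=S P1=S P2=I P3=S  mem[L1]=18
19. P1: load  L4  bus=[BusRd]  L4: P0=S P1=S P2=I P3=I  mem[L4]=30
20. P1: store L4 := 39  bus=[BusRdX]  L4: P0=I P1=M P2=I P3=I  mem[L4]=30
21. P2: store L0 := 98  bus=[BusRdX]  L0: P0=I P1=I P2=M P3=I  mem[L0]=40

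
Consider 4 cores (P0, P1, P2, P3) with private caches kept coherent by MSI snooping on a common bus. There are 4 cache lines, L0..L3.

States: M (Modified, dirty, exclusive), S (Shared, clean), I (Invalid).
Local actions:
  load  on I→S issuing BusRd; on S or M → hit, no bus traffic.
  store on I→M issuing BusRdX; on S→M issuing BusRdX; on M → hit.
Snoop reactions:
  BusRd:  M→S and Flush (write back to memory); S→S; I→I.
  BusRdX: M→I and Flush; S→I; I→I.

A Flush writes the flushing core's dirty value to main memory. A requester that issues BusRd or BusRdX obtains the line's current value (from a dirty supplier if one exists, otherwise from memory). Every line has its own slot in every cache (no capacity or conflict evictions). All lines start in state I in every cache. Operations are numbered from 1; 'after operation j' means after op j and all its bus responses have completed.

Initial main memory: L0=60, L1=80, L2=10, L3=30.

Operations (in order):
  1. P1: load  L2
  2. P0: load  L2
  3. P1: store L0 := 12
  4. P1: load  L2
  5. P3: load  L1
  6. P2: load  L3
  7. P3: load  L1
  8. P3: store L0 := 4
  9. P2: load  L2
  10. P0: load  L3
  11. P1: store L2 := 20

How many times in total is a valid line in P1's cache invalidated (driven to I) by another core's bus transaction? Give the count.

  op1 P1: load  L2 → I/S/I/I on L2; bus BusRd; mem=10
  op2 P0: load  L2 → S/S/I/I on L2; bus BusRd; mem=10
  op3 P1: store L0 := 12 → I/M/I/I on L0; bus BusRdX; mem=60
  op4 P1: load  L2 → S/S/I/I on L2; bus (none); mem=10
  op5 P3: load  L1 → I/I/I/S on L1; bus BusRd; mem=80
  op6 P2: load  L3 → I/I/S/I on L3; bus BusRd; mem=30
  op7 P3: load  L1 → I/I/I/S on L1; bus (none); mem=80
  op8 P3: store L0 := 4 → I/I/I/M on L0; bus BusRdX Flush; mem=12
  op9 P2: load  L2 → S/S/S/I on L2; bus BusRd; mem=10
  op10 P0: load  L3 → S/I/S/I on L3; bus BusRd; mem=30
  op11 P1: store L2 := 20 → I/M/I/I on L2; bus BusRdX; mem=10

invalidations = 1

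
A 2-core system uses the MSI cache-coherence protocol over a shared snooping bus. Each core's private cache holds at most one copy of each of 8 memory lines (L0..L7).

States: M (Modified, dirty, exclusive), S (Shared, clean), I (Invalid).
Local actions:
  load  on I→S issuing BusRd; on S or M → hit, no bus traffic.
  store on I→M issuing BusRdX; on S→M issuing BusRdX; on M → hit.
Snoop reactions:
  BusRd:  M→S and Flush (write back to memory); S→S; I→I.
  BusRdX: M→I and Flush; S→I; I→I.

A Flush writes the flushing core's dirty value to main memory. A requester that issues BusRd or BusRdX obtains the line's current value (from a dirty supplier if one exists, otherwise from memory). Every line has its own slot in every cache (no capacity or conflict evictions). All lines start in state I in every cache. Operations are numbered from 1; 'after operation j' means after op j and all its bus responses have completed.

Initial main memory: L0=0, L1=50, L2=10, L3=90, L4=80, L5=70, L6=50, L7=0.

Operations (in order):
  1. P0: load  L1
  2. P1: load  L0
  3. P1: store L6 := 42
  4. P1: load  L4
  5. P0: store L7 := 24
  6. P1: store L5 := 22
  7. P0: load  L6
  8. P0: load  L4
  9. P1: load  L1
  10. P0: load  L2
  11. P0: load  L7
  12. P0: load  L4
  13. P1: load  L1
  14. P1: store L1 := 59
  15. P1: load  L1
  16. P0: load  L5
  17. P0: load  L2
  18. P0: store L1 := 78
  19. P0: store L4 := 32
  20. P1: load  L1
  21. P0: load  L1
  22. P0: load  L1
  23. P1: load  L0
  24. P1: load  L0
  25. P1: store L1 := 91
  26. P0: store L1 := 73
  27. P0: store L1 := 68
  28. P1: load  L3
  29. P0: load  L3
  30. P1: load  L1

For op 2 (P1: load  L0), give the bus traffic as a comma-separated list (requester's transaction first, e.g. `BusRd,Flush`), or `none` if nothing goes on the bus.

[1] P0: load  L1 | P0:S(50), P1:I | bus: BusRd
[2] P1: load  L0 | P0:I, P1:S(0) | bus: BusRd
[3] P1: store L6 := 42 | P0:I, P1:M(42) | bus: BusRdX
[4] P1: load  L4 | P0:I, P1:S(80) | bus: BusRd
[5] P0: store L7 := 24 | P0:M(24), P1:I | bus: BusRdX
[6] P1: store L5 := 22 | P0:I, P1:M(22) | bus: BusRdX
[7] P0: load  L6 | P0:S(42), P1:S(42) | bus: BusRd,Flush
[8] P0: load  L4 | P0:S(80), P1:S(80) | bus: BusRd
[9] P1: load  L1 | P0:S(50), P1:S(50) | bus: BusRd
[10] P0: load  L2 | P0:S(10), P1:I | bus: BusRd
[11] P0: load  L7 | P0:M(24), P1:I | bus: none
[12] P0: load  L4 | P0:S(80), P1:S(80) | bus: none
[13] P1: load  L1 | P0:S(50), P1:S(50) | bus: none
[14] P1: store L1 := 59 | P0:I, P1:M(59) | bus: BusRdX
[15] P1: load  L1 | P0:I, P1:M(59) | bus: none
[16] P0: load  L5 | P0:S(22), P1:S(22) | bus: BusRd,Flush
[17] P0: load  L2 | P0:S(10), P1:I | bus: none
[18] P0: store L1 := 78 | P0:M(78), P1:I | bus: BusRdX,Flush
[19] P0: store L4 := 32 | P0:M(32), P1:I | bus: BusRdX
[20] P1: load  L1 | P0:S(78), P1:S(78) | bus: BusRd,Flush
[21] P0: load  L1 | P0:S(78), P1:S(78) | bus: none
[22] P0: load  L1 | P0:S(78), P1:S(78) | bus: none
[23] P1: load  L0 | P0:I, P1:S(0) | bus: none
[24] P1: load  L0 | P0:I, P1:S(0) | bus: none
[25] P1: store L1 := 91 | P0:I, P1:M(91) | bus: BusRdX
[26] P0: store L1 := 73 | P0:M(73), P1:I | bus: BusRdX,Flush
[27] P0: store L1 := 68 | P0:M(68), P1:I | bus: none
[28] P1: load  L3 | P0:I, P1:S(90) | bus: BusRd
[29] P0: load  L3 | P0:S(90), P1:S(90) | bus: BusRd
[30] P1: load  L1 | P0:S(68), P1:S(68) | bus: BusRd,Flush

bus = BusRd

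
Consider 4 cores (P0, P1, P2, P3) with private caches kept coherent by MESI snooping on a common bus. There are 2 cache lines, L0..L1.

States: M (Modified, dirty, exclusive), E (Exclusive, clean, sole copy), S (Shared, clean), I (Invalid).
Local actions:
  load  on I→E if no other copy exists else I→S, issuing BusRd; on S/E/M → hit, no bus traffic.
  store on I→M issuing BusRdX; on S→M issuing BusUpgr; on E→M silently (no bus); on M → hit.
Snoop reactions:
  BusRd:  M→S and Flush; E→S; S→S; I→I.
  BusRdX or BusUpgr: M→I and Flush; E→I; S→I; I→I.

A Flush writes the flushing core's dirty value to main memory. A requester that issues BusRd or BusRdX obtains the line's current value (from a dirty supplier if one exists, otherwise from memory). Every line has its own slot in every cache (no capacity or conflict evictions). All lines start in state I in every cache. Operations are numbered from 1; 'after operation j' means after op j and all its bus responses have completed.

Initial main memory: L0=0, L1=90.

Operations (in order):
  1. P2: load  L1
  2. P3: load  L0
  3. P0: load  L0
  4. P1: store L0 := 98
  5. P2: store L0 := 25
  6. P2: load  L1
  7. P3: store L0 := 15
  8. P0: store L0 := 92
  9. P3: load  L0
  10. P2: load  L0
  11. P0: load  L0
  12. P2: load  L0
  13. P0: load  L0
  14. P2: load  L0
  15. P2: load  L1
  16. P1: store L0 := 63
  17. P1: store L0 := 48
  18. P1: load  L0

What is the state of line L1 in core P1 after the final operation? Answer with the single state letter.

step 1: P2: load  L1  ⟶  IIEI  (L1)  txn=BusRd  M[L1]=90
step 2: P3: load  L0  ⟶  IIIE  (L0)  txn=BusRd  M[L0]=0
step 3: P0: load  L0  ⟶  SIIS  (L0)  txn=BusRd  M[L0]=0
step 4: P1: store L0 := 98  ⟶  IMII  (L0)  txn=BusRdX  M[L0]=0
step 5: P2: store L0 := 25  ⟶  IIMI  (L0)  txn=BusRdX+Flush  M[L0]=98
step 6: P2: load  L1  ⟶  IIEI  (L1)  txn=∅  M[L1]=90
step 7: P3: store L0 := 15  ⟶  IIIM  (L0)  txn=BusRdX+Flush  M[L0]=25
step 8: P0: store L0 := 92  ⟶  MIII  (L0)  txn=BusRdX+Flush  M[L0]=15
step 9: P3: load  L0  ⟶  SIIS  (L0)  txn=BusRd+Flush  M[L0]=92
step 10: P2: load  L0  ⟶  SISS  (L0)  txn=BusRd  M[L0]=92
step 11: P0: load  L0  ⟶  SISS  (L0)  txn=∅  M[L0]=92
step 12: P2: load  L0  ⟶  SISS  (L0)  txn=∅  M[L0]=92
step 13: P0: load  L0  ⟶  SISS  (L0)  txn=∅  M[L0]=92
step 14: P2: load  L0  ⟶  SISS  (L0)  txn=∅  M[L0]=92
step 15: P2: load  L1  ⟶  IIEI  (L1)  txn=∅  M[L1]=90
step 16: P1: store L0 := 63  ⟶  IMII  (L0)  txn=BusRdX  M[L0]=92
step 17: P1: store L0 := 48  ⟶  IMII  (L0)  txn=∅  M[L0]=92
step 18: P1: load  L0  ⟶  IMII  (L0)  txn=∅  M[L0]=92

state = I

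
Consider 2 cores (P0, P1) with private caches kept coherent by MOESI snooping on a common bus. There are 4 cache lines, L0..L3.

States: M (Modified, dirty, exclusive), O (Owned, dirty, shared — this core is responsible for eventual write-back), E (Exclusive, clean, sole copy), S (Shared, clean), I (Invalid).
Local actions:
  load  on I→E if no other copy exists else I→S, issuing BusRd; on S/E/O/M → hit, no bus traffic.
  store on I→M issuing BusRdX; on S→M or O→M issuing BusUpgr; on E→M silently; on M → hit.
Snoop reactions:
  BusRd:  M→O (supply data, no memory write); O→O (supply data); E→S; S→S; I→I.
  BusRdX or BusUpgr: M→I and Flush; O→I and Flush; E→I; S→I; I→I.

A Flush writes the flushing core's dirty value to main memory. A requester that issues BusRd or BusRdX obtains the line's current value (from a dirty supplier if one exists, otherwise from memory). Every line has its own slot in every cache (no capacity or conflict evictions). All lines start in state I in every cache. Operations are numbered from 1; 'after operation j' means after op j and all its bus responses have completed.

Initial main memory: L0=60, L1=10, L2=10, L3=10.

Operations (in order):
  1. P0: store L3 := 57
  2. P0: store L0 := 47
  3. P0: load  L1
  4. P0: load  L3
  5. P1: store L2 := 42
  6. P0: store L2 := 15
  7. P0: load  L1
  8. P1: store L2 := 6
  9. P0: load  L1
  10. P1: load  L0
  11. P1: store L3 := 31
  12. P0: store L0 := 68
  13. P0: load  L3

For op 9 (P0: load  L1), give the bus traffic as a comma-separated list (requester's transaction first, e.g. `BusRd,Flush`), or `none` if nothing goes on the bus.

[1] P0: store L3 := 57 | P0:M(57), P1:I | bus: BusRdX
[2] P0: store L0 := 47 | P0:M(47), P1:I | bus: BusRdX
[3] P0: load  L1 | P0:E(10), P1:I | bus: BusRd
[4] P0: load  L3 | P0:M(57), P1:I | bus: none
[5] P1: store L2 := 42 | P0:I, P1:M(42) | bus: BusRdX
[6] P0: store L2 := 15 | P0:M(15), P1:I | bus: BusRdX,Flush
[7] P0: load  L1 | P0:E(10), P1:I | bus: none
[8] P1: store L2 := 6 | P0:I, P1:M(6) | bus: BusRdX,Flush
[9] P0: load  L1 | P0:E(10), P1:I | bus: none
[10] P1: load  L0 | P0:O(47), P1:S(47) | bus: BusRd
[11] P1: store L3 := 31 | P0:I, P1:M(31) | bus: BusRdX,Flush
[12] P0: store L0 := 68 | P0:M(68), P1:I | bus: BusUpgr
[13] P0: load  L3 | P0:S(31), P1:O(31) | bus: BusRd

bus = none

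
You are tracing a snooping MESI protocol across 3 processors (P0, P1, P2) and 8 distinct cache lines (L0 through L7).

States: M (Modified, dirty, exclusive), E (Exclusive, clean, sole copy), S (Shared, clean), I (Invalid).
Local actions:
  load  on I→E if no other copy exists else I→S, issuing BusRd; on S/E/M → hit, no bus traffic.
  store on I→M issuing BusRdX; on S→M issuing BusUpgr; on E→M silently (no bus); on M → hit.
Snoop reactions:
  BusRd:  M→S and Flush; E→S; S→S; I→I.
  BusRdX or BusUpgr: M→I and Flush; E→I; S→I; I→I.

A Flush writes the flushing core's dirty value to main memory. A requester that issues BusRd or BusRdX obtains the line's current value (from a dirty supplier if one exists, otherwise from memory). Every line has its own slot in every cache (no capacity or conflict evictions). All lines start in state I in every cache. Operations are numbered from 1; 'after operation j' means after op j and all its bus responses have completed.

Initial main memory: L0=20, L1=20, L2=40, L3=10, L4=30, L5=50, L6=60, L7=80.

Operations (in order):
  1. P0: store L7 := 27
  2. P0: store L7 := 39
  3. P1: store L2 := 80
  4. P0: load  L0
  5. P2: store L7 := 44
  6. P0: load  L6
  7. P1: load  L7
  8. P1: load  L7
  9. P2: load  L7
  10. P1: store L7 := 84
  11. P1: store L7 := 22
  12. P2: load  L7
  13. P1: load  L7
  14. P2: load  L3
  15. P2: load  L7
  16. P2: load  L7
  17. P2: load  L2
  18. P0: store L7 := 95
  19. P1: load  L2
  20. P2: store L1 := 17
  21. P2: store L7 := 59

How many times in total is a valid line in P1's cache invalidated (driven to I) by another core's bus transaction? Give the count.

step 1: P0: store L7 := 27  ⟶  MII  (L7)  txn=BusRdX  M[L7]=80
step 2: P0: store L7 := 39  ⟶  MII  (L7)  txn=∅  M[L7]=80
step 3: P1: store L2 := 80  ⟶  IMI  (L2)  txn=BusRdX  M[L2]=40
step 4: P0: load  L0  ⟶  EII  (L0)  txn=BusRd  M[L0]=20
step 5: P2: store L7 := 44  ⟶  IIM  (L7)  txn=BusRdX+Flush  M[L7]=39
step 6: P0: load  L6  ⟶  EII  (L6)  txn=BusRd  M[L6]=60
step 7: P1: load  L7  ⟶  ISS  (L7)  txn=BusRd+Flush  M[L7]=44
step 8: P1: load  L7  ⟶  ISS  (L7)  txn=∅  M[L7]=44
step 9: P2: load  L7  ⟶  ISS  (L7)  txn=∅  M[L7]=44
step 10: P1: store L7 := 84  ⟶  IMI  (L7)  txn=BusUpgr  M[L7]=44
step 11: P1: store L7 := 22  ⟶  IMI  (L7)  txn=∅  M[L7]=44
step 12: P2: load  L7  ⟶  ISS  (L7)  txn=BusRd+Flush  M[L7]=22
step 13: P1: load  L7  ⟶  ISS  (L7)  txn=∅  M[L7]=22
step 14: P2: load  L3  ⟶  IIE  (L3)  txn=BusRd  M[L3]=10
step 15: P2: load  L7  ⟶  ISS  (L7)  txn=∅  M[L7]=22
step 16: P2: load  L7  ⟶  ISS  (L7)  txn=∅  M[L7]=22
step 17: P2: load  L2  ⟶  ISS  (L2)  txn=BusRd+Flush  M[L2]=80
step 18: P0: store L7 := 95  ⟶  MII  (L7)  txn=BusRdX  M[L7]=22
step 19: P1: load  L2  ⟶  ISS  (L2)  txn=∅  M[L2]=80
step 20: P2: store L1 := 17  ⟶  IIM  (L1)  txn=BusRdX  M[L1]=20
step 21: P2: store L7 := 59  ⟶  IIM  (L7)  txn=BusRdX+Flush  M[L7]=95

invalidations = 1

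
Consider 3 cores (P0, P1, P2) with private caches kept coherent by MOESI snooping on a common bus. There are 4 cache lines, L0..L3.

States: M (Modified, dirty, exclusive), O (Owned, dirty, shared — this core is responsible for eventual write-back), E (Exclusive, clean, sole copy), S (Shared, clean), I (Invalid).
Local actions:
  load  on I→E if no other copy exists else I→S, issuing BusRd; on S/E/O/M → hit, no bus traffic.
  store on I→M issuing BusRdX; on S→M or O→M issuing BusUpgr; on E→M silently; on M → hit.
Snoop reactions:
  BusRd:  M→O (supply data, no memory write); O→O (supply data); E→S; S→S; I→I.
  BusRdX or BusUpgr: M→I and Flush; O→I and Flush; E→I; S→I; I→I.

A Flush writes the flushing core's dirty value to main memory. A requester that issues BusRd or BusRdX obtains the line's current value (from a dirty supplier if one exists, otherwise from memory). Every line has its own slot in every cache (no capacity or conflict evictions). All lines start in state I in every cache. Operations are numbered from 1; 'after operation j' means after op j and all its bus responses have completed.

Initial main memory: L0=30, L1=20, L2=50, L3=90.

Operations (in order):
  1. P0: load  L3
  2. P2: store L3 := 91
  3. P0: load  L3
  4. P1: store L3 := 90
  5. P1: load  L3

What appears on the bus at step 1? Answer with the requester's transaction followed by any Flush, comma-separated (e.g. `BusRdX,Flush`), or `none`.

bus = BusRd

  op1 P0: load  L3 → E/I/I on L3; bus BusRd; mem=90
  op2 P2: store L3 := 91 → I/I/M on L3; bus BusRdX; mem=90
  op3 P0: load  L3 → S/I/O on L3; bus BusRd; mem=90
  op4 P1: store L3 := 90 → I/M/I on L3; bus BusRdX Flush; mem=91
  op5 P1: load  L3 → I/M/I on L3; bus (none); mem=91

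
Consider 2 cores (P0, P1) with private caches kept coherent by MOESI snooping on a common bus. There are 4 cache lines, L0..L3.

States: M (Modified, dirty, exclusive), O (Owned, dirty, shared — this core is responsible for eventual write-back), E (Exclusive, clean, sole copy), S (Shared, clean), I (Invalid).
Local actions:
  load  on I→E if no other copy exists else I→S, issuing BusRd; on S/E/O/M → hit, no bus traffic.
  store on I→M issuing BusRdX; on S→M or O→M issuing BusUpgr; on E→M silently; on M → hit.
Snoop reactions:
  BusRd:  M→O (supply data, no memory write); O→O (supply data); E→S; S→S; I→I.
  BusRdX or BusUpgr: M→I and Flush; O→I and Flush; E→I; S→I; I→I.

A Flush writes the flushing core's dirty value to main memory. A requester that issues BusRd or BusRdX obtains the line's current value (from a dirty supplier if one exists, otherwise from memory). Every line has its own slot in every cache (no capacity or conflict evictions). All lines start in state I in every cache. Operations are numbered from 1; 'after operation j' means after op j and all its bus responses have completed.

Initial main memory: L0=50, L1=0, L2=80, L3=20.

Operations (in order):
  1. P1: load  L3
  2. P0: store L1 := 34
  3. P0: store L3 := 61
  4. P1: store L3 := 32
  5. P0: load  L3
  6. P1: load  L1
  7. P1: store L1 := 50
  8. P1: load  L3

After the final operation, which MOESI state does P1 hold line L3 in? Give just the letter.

step 1: P1: load  L3  ⟶  IE  (L3)  txn=BusRd  M[L3]=20
step 2: P0: store L1 := 34  ⟶  MI  (L1)  txn=BusRdX  M[L1]=0
step 3: P0: store L3 := 61  ⟶  MI  (L3)  txn=BusRdX  M[L3]=20
step 4: P1: store L3 := 32  ⟶  IM  (L3)  txn=BusRdX+Flush  M[L3]=61
step 5: P0: load  L3  ⟶  SO  (L3)  txn=BusRd  M[L3]=61
step 6: P1: load  L1  ⟶  OS  (L1)  txn=BusRd  M[L1]=0
step 7: P1: store L1 := 50  ⟶  IM  (L1)  txn=BusUpgr+Flush  M[L1]=34
step 8: P1: load  L3  ⟶  SO  (L3)  txn=∅  M[L3]=61

state = O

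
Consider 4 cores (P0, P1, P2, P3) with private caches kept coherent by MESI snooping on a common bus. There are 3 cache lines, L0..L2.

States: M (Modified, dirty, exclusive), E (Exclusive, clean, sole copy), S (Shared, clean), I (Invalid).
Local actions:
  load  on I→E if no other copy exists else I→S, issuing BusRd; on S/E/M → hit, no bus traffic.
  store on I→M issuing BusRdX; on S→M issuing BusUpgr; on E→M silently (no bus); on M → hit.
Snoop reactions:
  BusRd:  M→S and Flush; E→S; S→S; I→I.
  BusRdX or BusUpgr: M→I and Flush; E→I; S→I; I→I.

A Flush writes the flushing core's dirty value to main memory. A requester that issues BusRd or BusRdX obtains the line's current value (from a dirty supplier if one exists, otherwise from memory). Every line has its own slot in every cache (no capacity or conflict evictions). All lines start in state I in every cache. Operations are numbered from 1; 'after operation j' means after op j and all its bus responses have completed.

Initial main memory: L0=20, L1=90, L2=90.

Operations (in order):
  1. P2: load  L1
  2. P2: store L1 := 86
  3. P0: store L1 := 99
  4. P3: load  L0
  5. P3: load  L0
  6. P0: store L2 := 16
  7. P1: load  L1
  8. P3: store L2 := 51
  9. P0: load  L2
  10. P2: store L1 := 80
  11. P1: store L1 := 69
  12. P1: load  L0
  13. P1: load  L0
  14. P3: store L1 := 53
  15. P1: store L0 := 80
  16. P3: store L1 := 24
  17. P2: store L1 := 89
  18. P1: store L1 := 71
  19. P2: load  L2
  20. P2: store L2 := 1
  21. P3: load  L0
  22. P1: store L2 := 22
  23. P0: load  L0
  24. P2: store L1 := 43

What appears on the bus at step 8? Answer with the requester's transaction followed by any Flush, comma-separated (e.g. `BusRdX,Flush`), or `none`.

[1] P2: load  L1 | P0:I, P1:I, P2:E(90), P3:I | bus: BusRd
[2] P2: store L1 := 86 | P0:I, P1:I, P2:M(86), P3:I | bus: none
[3] P0: store L1 := 99 | P0:M(99), P1:I, P2:I, P3:I | bus: BusRdX,Flush
[4] P3: load  L0 | P0:I, P1:I, P2:I, P3:E(20) | bus: BusRd
[5] P3: load  L0 | P0:I, P1:I, P2:I, P3:E(20) | bus: none
[6] P0: store L2 := 16 | P0:M(16), P1:I, P2:I, P3:I | bus: BusRdX
[7] P1: load  L1 | P0:S(99), P1:S(99), P2:I, P3:I | bus: BusRd,Flush
[8] P3: store L2 := 51 | P0:I, P1:I, P2:I, P3:M(51) | bus: BusRdX,Flush
[9] P0: load  L2 | P0:S(51), P1:I, P2:I, P3:S(51) | bus: BusRd,Flush
[10] P2: store L1 := 80 | P0:I, P1:I, P2:M(80), P3:I | bus: BusRdX
[11] P1: store L1 := 69 | P0:I, P1:M(69), P2:I, P3:I | bus: BusRdX,Flush
[12] P1: load  L0 | P0:I, P1:S(20), P2:I, P3:S(20) | bus: BusRd
[13] P1: load  L0 | P0:I, P1:S(20), P2:I, P3:S(20) | bus: none
[14] P3: store L1 := 53 | P0:I, P1:I, P2:I, P3:M(53) | bus: BusRdX,Flush
[15] P1: store L0 := 80 | P0:I, P1:M(80), P2:I, P3:I | bus: BusUpgr
[16] P3: store L1 := 24 | P0:I, P1:I, P2:I, P3:M(24) | bus: none
[17] P2: store L1 := 89 | P0:I, P1:I, P2:M(89), P3:I | bus: BusRdX,Flush
[18] P1: store L1 := 71 | P0:I, P1:M(71), P2:I, P3:I | bus: BusRdX,Flush
[19] P2: load  L2 | P0:S(51), P1:I, P2:S(51), P3:S(51) | bus: BusRd
[20] P2: store L2 := 1 | P0:I, P1:I, P2:M(1), P3:I | bus: BusUpgr
[21] P3: load  L0 | P0:I, P1:S(80), P2:I, P3:S(80) | bus: BusRd,Flush
[22] P1: store L2 := 22 | P0:I, P1:M(22), P2:I, P3:I | bus: BusRdX,Flush
[23] P0: load  L0 | P0:S(80), P1:S(80), P2:I, P3:S(80) | bus: BusRd
[24] P2: store L1 := 43 | P0:I, P1:I, P2:M(43), P3:I | bus: BusRdX,Flush

bus = BusRdX,Flush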